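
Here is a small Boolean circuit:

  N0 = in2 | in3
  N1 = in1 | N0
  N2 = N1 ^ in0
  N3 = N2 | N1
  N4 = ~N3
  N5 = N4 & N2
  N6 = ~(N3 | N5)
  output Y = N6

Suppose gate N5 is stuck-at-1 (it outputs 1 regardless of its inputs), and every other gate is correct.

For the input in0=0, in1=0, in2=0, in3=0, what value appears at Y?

0

Propagate with N5 forced: N0=0, N1=0, N2=0, N3=0, N4=1, N5=1 [stuck-at-1], N6=0.
So Y = 0. (Without the fault it would be 1.)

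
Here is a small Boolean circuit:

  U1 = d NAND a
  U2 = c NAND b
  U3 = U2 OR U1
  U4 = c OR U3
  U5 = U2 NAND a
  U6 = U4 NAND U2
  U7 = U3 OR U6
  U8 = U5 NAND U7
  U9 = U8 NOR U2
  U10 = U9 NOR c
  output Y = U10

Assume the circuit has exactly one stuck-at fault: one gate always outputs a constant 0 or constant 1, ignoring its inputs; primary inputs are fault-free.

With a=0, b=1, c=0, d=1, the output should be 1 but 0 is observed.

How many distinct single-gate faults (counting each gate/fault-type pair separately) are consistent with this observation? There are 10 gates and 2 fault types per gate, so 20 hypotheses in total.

Fault-free: U1=1, U2=1, U3=1, U4=1, U5=1, U6=0, U7=1, U8=0, U9=0, U10=1 → 1. Observed 0.
  U1: none of the 2 fault types match ✗
  U2: stuck-at-0 ✓; others ✗
  U3: none of the 2 fault types match ✗
  U4: none of the 2 fault types match ✗
  U5: none of the 2 fault types match ✗
  U6: none of the 2 fault types match ✗
  U7: none of the 2 fault types match ✗
  U8: none of the 2 fault types match ✗
  U9: stuck-at-1 ✓; others ✗
  U10: stuck-at-0 ✓; others ✗
Consistent faults: {U2 stuck-at-0, U9 stuck-at-1, U10 stuck-at-0} — 3 in all.

3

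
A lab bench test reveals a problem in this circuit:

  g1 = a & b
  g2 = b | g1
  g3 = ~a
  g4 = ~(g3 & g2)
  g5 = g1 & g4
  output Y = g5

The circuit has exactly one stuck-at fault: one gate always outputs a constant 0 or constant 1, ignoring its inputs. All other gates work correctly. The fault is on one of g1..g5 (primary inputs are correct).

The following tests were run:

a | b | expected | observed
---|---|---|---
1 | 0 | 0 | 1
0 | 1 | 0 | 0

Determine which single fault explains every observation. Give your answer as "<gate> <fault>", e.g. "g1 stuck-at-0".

g1 stuck-at-1

Fault-free values for test 1 (a=1, b=0): g1=0, g2=0, g3=0, g4=1, g5=0, giving Y=0. Observed 1.
Test 1: faults giving observed 1 are {g1 stuck-at-1, g5 stuck-at-1}.
Test 2 (a=0, b=1): fault-free g1=0, g2=1, g3=1, g4=0, g5=0 → 0; observed 0. Eliminates g5 stuck-at-1.
Only g1 stuck-at-1 is consistent with every test.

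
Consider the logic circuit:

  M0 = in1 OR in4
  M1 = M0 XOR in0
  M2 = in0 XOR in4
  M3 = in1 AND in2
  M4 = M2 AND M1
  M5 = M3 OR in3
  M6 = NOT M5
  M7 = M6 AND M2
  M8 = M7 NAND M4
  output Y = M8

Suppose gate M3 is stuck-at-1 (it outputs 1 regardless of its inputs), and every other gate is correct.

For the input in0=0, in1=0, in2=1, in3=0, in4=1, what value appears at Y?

1

Propagate with M3 forced: M0=1, M1=1, M2=1, M3=1 [stuck-at-1], M4=1, M5=1, M6=0, M7=0, M8=1.
So Y = 1. (Without the fault it would be 0.)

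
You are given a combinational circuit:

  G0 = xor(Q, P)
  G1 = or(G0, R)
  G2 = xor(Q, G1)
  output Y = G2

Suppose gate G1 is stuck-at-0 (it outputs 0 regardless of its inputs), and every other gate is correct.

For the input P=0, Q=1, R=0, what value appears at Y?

Propagate with G1 forced: G0=1, G1=0 [stuck-at-0], G2=1.
So Y = 1. (Without the fault it would be 0.)

1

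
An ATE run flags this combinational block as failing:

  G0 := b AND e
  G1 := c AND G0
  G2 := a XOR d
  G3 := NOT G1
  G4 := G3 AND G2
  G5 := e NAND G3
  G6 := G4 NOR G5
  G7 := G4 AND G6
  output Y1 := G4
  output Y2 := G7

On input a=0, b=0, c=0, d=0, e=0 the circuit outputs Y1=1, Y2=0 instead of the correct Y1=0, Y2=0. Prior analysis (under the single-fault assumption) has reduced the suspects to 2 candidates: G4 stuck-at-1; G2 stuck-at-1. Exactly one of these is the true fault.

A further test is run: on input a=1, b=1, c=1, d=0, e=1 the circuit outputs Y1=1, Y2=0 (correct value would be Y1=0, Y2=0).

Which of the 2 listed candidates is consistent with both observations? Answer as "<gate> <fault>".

G4 stuck-at-1

Evaluate each candidate on input a=1, b=1, c=1, d=0, e=1:
  G4 stuck-at-1: G0=1, G1=1, G2=1, G3=0, G4=1 [stuck-at-1], G5=1, G6=0, G7=0 → Y1=1, Y2=0 — matches
  G2 stuck-at-1: G0=1, G1=1, G2=1 [stuck-at-1], G3=0, G4=0, G5=1, G6=0, G7=0 → Y1=0, Y2=0 — eliminated
Only G4 stuck-at-1 reproduces the observed Y1=1, Y2=0.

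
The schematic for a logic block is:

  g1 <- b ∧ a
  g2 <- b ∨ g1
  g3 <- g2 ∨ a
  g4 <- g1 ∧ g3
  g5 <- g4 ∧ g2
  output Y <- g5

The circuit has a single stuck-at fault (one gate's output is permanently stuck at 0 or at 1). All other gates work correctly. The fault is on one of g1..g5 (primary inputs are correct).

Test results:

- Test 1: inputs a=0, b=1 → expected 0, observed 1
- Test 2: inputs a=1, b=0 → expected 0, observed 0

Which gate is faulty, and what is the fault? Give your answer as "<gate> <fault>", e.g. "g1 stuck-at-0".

Fault-free values for test 1 (a=0, b=1): g1=0, g2=1, g3=1, g4=0, g5=0, giving Y=0. Observed 1.
Test 1: faults giving observed 1 are {g1 stuck-at-1, g4 stuck-at-1, g5 stuck-at-1}.
Test 2 (a=1, b=0): fault-free g1=0, g2=0, g3=1, g4=0, g5=0 → 0; observed 0. Eliminates g1 stuck-at-1, g5 stuck-at-1.
Only g4 stuck-at-1 is consistent with every test.

g4 stuck-at-1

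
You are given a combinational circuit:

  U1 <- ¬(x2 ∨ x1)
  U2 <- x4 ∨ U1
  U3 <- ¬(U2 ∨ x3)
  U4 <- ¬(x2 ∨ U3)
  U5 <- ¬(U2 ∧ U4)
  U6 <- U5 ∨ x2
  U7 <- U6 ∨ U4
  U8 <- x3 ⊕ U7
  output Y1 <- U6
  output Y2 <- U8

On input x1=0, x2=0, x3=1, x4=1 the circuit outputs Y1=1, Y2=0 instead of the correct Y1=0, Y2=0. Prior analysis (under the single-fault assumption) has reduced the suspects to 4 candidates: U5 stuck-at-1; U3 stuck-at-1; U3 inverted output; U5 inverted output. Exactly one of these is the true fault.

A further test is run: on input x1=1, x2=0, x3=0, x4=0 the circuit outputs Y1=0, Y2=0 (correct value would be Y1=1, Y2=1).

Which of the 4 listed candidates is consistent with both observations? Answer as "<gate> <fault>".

U5 inverted output

Evaluate each candidate on input x1=1, x2=0, x3=0, x4=0:
  U5 stuck-at-1: U1=0, U2=0, U3=1, U4=0, U5=1 [stuck-at-1], U6=1, U7=1, U8=1 → Y1=1, Y2=1 — eliminated
  U3 stuck-at-1: U1=0, U2=0, U3=1 [stuck-at-1], U4=0, U5=1, U6=1, U7=1, U8=1 → Y1=1, Y2=1 — eliminated
  U3 inverted output: U1=0, U2=0, U3=0 [inverted output], U4=1, U5=1, U6=1, U7=1, U8=1 → Y1=1, Y2=1 — eliminated
  U5 inverted output: U1=0, U2=0, U3=1, U4=0, U5=0 [inverted output], U6=0, U7=0, U8=0 → Y1=0, Y2=0 — matches
Only U5 inverted output reproduces the observed Y1=0, Y2=0.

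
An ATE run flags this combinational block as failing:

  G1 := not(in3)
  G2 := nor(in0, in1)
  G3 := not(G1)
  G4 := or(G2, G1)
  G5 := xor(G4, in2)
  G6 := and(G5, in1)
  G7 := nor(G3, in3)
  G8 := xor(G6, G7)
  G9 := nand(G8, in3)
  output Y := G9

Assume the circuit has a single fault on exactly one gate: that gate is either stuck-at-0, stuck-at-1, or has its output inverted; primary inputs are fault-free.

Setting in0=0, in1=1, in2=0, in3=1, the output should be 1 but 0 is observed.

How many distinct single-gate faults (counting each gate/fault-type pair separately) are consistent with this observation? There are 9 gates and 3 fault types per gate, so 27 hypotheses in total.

Fault-free: G1=0, G2=0, G3=1, G4=0, G5=0, G6=0, G7=0, G8=0, G9=1 → 1. Observed 0.
  G1: stuck-at-1, inverted output ✓; others ✗
  G2: stuck-at-1, inverted output ✓; others ✗
  G3: none of the 3 fault types match ✗
  G4: stuck-at-1, inverted output ✓; others ✗
  G5: stuck-at-1, inverted output ✓; others ✗
  G6: stuck-at-1, inverted output ✓; others ✗
  G7: stuck-at-1, inverted output ✓; others ✗
  G8: stuck-at-1, inverted output ✓; others ✗
  G9: stuck-at-0, inverted output ✓; others ✗
Consistent faults: {G1 stuck-at-1, G1 inverted output, G2 stuck-at-1, G2 inverted output, G4 stuck-at-1, G4 inverted output, G5 stuck-at-1, G5 inverted output, G6 stuck-at-1, G6 inverted output, G7 stuck-at-1, G7 inverted output, G8 stuck-at-1, G8 inverted output, G9 stuck-at-0, G9 inverted output} — 16 in all.

16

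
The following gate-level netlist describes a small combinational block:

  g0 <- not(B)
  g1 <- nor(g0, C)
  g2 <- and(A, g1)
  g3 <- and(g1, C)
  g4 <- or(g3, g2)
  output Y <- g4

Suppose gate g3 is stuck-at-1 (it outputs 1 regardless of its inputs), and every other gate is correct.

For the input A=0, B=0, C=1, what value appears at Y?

Propagate with g3 forced: g0=1, g1=0, g2=0, g3=1 [stuck-at-1], g4=1.
So Y = 1. (Without the fault it would be 0.)

1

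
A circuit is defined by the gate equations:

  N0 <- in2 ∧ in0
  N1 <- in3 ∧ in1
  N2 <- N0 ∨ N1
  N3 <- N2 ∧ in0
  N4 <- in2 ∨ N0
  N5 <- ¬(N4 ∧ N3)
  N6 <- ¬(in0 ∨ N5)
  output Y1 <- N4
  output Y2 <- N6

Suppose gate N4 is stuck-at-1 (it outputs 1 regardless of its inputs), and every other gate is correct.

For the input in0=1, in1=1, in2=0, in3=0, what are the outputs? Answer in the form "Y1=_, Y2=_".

Propagate with N4 forced: N0=0, N1=0, N2=0, N3=0, N4=1 [stuck-at-1], N5=1, N6=0.
So the outputs are Y1=1, Y2=0. (Without the fault they would be Y1=0, Y2=0.)

Y1=1, Y2=0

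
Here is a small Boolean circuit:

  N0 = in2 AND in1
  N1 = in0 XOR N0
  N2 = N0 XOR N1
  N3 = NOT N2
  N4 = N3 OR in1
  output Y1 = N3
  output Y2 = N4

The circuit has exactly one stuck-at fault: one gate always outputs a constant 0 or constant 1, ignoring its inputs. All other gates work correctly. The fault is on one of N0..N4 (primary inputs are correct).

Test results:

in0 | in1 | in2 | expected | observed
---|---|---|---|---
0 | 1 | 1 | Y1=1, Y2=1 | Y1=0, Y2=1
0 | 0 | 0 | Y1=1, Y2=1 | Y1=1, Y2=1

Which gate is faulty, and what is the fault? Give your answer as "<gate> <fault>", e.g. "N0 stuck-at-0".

N1 stuck-at-0

Fault-free values for test 1 (in0=0, in1=1, in2=1): N0=1, N1=1, N2=0, N3=1, N4=1, giving Y1=1, Y2=1. Observed Y1=0, Y2=1.
Test 1: faults giving observed Y1=0, Y2=1 are {N1 stuck-at-0, N2 stuck-at-1, N3 stuck-at-0}.
Test 2 (in0=0, in1=0, in2=0): fault-free N0=0, N1=0, N2=0, N3=1, N4=1 → Y1=1, Y2=1; observed Y1=1, Y2=1. Eliminates N2 stuck-at-1, N3 stuck-at-0.
Only N1 stuck-at-0 is consistent with every test.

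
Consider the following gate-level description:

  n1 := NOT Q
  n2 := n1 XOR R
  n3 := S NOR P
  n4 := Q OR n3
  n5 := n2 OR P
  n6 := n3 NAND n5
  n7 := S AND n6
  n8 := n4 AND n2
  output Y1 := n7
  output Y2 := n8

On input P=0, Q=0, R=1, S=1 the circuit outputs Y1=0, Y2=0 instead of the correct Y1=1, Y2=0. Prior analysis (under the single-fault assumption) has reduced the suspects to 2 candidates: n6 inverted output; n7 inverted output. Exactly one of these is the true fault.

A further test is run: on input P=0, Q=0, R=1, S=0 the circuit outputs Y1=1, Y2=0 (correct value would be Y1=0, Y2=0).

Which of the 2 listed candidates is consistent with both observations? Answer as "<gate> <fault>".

Evaluate each candidate on input P=0, Q=0, R=1, S=0:
  n6 inverted output: n1=1, n2=0, n3=1, n4=1, n5=0, n6=0 [inverted output], n7=0, n8=0 → Y1=0, Y2=0 — eliminated
  n7 inverted output: n1=1, n2=0, n3=1, n4=1, n5=0, n6=1, n7=1 [inverted output], n8=0 → Y1=1, Y2=0 — matches
Only n7 inverted output reproduces the observed Y1=1, Y2=0.

n7 inverted output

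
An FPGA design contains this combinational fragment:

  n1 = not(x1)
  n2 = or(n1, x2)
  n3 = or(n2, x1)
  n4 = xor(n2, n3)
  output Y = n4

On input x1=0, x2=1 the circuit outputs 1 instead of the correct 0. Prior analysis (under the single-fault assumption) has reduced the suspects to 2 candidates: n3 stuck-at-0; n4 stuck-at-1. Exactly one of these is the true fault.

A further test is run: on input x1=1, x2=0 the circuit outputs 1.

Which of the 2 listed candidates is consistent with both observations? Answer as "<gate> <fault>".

n4 stuck-at-1

Evaluate each candidate on input x1=1, x2=0:
  n3 stuck-at-0: n1=0, n2=0, n3=0 [stuck-at-0], n4=0 → 0 — eliminated
  n4 stuck-at-1: n1=0, n2=0, n3=1, n4=1 [stuck-at-1] → 1 — matches
Only n4 stuck-at-1 reproduces the observed 1.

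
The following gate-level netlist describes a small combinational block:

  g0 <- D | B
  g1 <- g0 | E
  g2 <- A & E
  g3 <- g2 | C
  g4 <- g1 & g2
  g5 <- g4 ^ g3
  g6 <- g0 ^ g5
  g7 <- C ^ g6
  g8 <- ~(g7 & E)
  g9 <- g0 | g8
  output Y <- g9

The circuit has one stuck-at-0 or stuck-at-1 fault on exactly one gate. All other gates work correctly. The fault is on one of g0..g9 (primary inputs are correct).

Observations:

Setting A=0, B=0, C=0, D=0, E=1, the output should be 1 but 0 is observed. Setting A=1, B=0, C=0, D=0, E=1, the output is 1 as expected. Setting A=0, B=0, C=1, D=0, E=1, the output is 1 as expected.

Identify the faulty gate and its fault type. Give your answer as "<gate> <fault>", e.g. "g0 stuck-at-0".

Fault-free values for test 1 (A=0, B=0, C=0, D=0, E=1): g0=0, g1=1, g2=0, g3=0, g4=0, g5=0, g6=0, g7=0, g8=1, g9=1, giving Y=1. Observed 0.
Test 1: faults giving observed 0 are {g3 stuck-at-1, g4 stuck-at-1, g5 stuck-at-1, g6 stuck-at-1, g7 stuck-at-1, g8 stuck-at-0, g9 stuck-at-0}.
Test 2 (A=1, B=0, C=0, D=0, E=1): fault-free g0=0, g1=1, g2=1, g3=1, g4=1, g5=0, g6=0, g7=0, g8=1, g9=1 → 1; observed 1. Eliminates g5 stuck-at-1, g6 stuck-at-1, g7 stuck-at-1, g8 stuck-at-0, g9 stuck-at-0.
Test 3 (A=0, B=0, C=1, D=0, E=1): fault-free g0=0, g1=1, g2=0, g3=1, g4=0, g5=1, g6=1, g7=0, g8=1, g9=1 → 1; observed 1. Eliminates g4 stuck-at-1.
Only g3 stuck-at-1 is consistent with every test.

g3 stuck-at-1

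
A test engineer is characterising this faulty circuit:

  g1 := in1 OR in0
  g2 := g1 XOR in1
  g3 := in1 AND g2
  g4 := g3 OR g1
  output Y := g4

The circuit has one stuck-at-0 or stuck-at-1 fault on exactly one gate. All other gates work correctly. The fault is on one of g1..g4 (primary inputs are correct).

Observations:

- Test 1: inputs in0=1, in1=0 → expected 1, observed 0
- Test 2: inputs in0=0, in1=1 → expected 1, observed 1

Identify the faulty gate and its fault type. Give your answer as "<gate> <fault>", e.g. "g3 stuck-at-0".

Fault-free values for test 1 (in0=1, in1=0): g1=1, g2=1, g3=0, g4=1, giving Y=1. Observed 0.
Test 1: faults giving observed 0 are {g1 stuck-at-0, g4 stuck-at-0}.
Test 2 (in0=0, in1=1): fault-free g1=1, g2=0, g3=0, g4=1 → 1; observed 1. Eliminates g4 stuck-at-0.
Only g1 stuck-at-0 is consistent with every test.

g1 stuck-at-0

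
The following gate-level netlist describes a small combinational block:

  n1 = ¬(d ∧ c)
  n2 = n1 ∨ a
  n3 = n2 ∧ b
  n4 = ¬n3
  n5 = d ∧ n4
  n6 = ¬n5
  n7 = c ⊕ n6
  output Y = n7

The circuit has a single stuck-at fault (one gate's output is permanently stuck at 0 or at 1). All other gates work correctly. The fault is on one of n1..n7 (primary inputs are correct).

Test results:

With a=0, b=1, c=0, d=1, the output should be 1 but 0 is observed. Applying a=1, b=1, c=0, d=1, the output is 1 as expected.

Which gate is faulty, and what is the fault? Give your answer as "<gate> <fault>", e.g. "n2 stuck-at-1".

Fault-free values for test 1 (a=0, b=1, c=0, d=1): n1=1, n2=1, n3=1, n4=0, n5=0, n6=1, n7=1, giving Y=1. Observed 0.
Test 1: faults giving observed 0 are {n1 stuck-at-0, n2 stuck-at-0, n3 stuck-at-0, n4 stuck-at-1, n5 stuck-at-1, n6 stuck-at-0, n7 stuck-at-0}.
Test 2 (a=1, b=1, c=0, d=1): fault-free n1=1, n2=1, n3=1, n4=0, n5=0, n6=1, n7=1 → 1; observed 1. Eliminates n2 stuck-at-0, n3 stuck-at-0, n4 stuck-at-1, n5 stuck-at-1, n6 stuck-at-0, n7 stuck-at-0.
Only n1 stuck-at-0 is consistent with every test.

n1 stuck-at-0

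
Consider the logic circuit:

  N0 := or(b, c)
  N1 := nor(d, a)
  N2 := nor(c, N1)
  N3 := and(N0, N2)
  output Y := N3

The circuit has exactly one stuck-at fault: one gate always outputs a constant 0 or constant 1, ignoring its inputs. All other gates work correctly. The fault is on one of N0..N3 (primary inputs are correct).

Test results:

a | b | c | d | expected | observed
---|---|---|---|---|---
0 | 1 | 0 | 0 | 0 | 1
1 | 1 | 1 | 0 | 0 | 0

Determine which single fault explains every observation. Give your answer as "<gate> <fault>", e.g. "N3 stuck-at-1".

Fault-free values for test 1 (a=0, b=1, c=0, d=0): N0=1, N1=1, N2=0, N3=0, giving Y=0. Observed 1.
Test 1: faults giving observed 1 are {N1 stuck-at-0, N2 stuck-at-1, N3 stuck-at-1}.
Test 2 (a=1, b=1, c=1, d=0): fault-free N0=1, N1=0, N2=0, N3=0 → 0; observed 0. Eliminates N2 stuck-at-1, N3 stuck-at-1.
Only N1 stuck-at-0 is consistent with every test.

N1 stuck-at-0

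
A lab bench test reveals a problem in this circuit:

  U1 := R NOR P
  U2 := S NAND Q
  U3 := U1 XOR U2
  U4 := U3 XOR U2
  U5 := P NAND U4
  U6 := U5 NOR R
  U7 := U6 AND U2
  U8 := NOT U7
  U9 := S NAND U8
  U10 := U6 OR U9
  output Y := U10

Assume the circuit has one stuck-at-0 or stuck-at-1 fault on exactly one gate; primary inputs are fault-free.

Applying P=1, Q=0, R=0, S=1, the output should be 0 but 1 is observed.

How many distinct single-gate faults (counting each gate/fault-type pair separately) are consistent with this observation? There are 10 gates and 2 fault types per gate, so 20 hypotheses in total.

Fault-free: U1=0, U2=1, U3=1, U4=0, U5=1, U6=0, U7=0, U8=1, U9=0, U10=0 → 0. Observed 1.
  U1: stuck-at-1 ✓; others ✗
  U2: none of the 2 fault types match ✗
  U3: stuck-at-0 ✓; others ✗
  U4: stuck-at-1 ✓; others ✗
  U5: stuck-at-0 ✓; others ✗
  U6: stuck-at-1 ✓; others ✗
  U7: stuck-at-1 ✓; others ✗
  U8: stuck-at-0 ✓; others ✗
  U9: stuck-at-1 ✓; others ✗
  U10: stuck-at-1 ✓; others ✗
Consistent faults: {U1 stuck-at-1, U3 stuck-at-0, U4 stuck-at-1, U5 stuck-at-0, U6 stuck-at-1, U7 stuck-at-1, U8 stuck-at-0, U9 stuck-at-1, U10 stuck-at-1} — 9 in all.

9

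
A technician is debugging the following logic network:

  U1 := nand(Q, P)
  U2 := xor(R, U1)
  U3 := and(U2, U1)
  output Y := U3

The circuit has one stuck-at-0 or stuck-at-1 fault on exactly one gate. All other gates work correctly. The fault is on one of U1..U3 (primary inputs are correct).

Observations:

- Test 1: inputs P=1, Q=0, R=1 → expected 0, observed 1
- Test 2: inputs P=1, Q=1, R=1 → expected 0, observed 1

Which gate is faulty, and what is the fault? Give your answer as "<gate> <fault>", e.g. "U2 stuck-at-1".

U3 stuck-at-1

Fault-free values for test 1 (P=1, Q=0, R=1): U1=1, U2=0, U3=0, giving Y=0. Observed 1.
Test 1: faults giving observed 1 are {U2 stuck-at-1, U3 stuck-at-1}.
Test 2 (P=1, Q=1, R=1): fault-free U1=0, U2=1, U3=0 → 0; observed 1. Eliminates U2 stuck-at-1.
Only U3 stuck-at-1 is consistent with every test.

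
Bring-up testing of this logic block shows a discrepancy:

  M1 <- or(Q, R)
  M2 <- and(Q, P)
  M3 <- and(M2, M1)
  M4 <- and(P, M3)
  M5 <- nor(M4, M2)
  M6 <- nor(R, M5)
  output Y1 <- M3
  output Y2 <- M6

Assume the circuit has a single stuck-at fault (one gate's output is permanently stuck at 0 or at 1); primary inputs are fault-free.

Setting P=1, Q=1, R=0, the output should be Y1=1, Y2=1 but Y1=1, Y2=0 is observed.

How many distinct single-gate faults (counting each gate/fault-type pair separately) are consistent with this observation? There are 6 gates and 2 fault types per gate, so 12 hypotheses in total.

2

Fault-free: M1=1, M2=1, M3=1, M4=1, M5=0, M6=1 → Y1=1, Y2=1. Observed Y1=1, Y2=0.
  M1 stuck-at-0: output Y1=0, Y2=1 ✗
  M1 stuck-at-1: output Y1=1, Y2=1 ✗
  M2 stuck-at-0: output Y1=0, Y2=0 ✗
  M2 stuck-at-1: output Y1=1, Y2=1 ✗
  M3 stuck-at-0: output Y1=0, Y2=1 ✗
  M3 stuck-at-1: output Y1=1, Y2=1 ✗
  M4 stuck-at-0: output Y1=1, Y2=1 ✗
  M4 stuck-at-1: output Y1=1, Y2=1 ✗
  M5 stuck-at-0: output Y1=1, Y2=1 ✗
  M5 stuck-at-1: output Y1=1, Y2=0 ✓
  M6 stuck-at-0: output Y1=1, Y2=0 ✓
  M6 stuck-at-1: output Y1=1, Y2=1 ✗
Consistent faults: {M5 stuck-at-1, M6 stuck-at-0} — 2 in all.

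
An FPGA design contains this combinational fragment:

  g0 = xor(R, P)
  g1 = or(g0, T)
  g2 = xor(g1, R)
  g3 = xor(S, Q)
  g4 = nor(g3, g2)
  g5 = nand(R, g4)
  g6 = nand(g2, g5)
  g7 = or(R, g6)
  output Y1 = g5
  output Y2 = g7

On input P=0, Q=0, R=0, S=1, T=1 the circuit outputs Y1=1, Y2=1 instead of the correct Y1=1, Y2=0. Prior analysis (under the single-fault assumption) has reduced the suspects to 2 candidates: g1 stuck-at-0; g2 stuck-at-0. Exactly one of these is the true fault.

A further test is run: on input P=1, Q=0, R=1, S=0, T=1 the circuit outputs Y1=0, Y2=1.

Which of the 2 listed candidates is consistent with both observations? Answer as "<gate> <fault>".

g2 stuck-at-0

Evaluate each candidate on input P=1, Q=0, R=1, S=0, T=1:
  g1 stuck-at-0: g0=0, g1=0 [stuck-at-0], g2=1, g3=0, g4=0, g5=1, g6=0, g7=1 → Y1=1, Y2=1 — eliminated
  g2 stuck-at-0: g0=0, g1=1, g2=0 [stuck-at-0], g3=0, g4=1, g5=0, g6=1, g7=1 → Y1=0, Y2=1 — matches
Only g2 stuck-at-0 reproduces the observed Y1=0, Y2=1.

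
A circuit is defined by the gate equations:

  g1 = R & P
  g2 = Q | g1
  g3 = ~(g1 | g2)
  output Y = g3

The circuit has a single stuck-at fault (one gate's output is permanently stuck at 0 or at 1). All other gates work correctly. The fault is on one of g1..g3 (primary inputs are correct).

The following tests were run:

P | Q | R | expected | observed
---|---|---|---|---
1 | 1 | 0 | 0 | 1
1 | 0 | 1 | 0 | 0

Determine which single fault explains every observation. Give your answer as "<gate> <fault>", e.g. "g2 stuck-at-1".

g2 stuck-at-0

Fault-free values for test 1 (P=1, Q=1, R=0): g1=0, g2=1, g3=0, giving Y=0. Observed 1.
Test 1: faults giving observed 1 are {g2 stuck-at-0, g3 stuck-at-1}.
Test 2 (P=1, Q=0, R=1): fault-free g1=1, g2=1, g3=0 → 0; observed 0. Eliminates g3 stuck-at-1.
Only g2 stuck-at-0 is consistent with every test.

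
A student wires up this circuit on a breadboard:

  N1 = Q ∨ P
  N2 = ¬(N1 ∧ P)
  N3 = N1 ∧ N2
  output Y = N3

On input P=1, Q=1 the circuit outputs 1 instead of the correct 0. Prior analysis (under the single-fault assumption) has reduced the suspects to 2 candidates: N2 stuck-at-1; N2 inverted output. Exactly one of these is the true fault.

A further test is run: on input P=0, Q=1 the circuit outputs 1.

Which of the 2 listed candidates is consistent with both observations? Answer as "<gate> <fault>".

N2 stuck-at-1

Evaluate each candidate on input P=0, Q=1:
  N2 stuck-at-1: N1=1, N2=1 [stuck-at-1], N3=1 → 1 — matches
  N2 inverted output: N1=1, N2=0 [inverted output], N3=0 → 0 — eliminated
Only N2 stuck-at-1 reproduces the observed 1.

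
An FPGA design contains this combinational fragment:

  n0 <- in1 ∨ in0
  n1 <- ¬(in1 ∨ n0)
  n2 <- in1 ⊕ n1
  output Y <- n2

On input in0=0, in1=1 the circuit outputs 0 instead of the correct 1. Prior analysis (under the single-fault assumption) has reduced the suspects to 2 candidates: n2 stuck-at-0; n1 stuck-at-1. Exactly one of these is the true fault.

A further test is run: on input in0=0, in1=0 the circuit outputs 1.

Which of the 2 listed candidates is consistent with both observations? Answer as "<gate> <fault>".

n1 stuck-at-1

Evaluate each candidate on input in0=0, in1=0:
  n2 stuck-at-0: n0=0, n1=1, n2=0 [stuck-at-0] → 0 — eliminated
  n1 stuck-at-1: n0=0, n1=1 [stuck-at-1], n2=1 → 1 — matches
Only n1 stuck-at-1 reproduces the observed 1.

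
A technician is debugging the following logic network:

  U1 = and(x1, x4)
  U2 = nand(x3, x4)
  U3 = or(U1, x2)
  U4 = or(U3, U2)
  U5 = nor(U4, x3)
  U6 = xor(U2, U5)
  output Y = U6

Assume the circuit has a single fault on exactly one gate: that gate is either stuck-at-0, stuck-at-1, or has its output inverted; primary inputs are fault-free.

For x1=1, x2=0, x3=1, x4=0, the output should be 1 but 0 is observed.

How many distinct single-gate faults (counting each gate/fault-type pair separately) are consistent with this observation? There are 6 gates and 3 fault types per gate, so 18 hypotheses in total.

6

Fault-free: U1=0, U2=1, U3=0, U4=1, U5=0, U6=1 → 1. Observed 0.
  U1: none of the 3 fault types match ✗
  U2: stuck-at-0, inverted output ✓; others ✗
  U3: none of the 3 fault types match ✗
  U4: none of the 3 fault types match ✗
  U5: stuck-at-1, inverted output ✓; others ✗
  U6: stuck-at-0, inverted output ✓; others ✗
Consistent faults: {U2 stuck-at-0, U2 inverted output, U5 stuck-at-1, U5 inverted output, U6 stuck-at-0, U6 inverted output} — 6 in all.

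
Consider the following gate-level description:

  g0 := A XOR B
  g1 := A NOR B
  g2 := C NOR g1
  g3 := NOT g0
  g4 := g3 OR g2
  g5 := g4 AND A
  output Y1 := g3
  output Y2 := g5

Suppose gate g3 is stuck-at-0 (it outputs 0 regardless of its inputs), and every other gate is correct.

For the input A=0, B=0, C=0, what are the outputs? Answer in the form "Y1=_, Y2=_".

Y1=0, Y2=0

Propagate with g3 forced: g0=0, g1=1, g2=0, g3=0 [stuck-at-0], g4=0, g5=0.
So the outputs are Y1=0, Y2=0. (Without the fault they would be Y1=1, Y2=0.)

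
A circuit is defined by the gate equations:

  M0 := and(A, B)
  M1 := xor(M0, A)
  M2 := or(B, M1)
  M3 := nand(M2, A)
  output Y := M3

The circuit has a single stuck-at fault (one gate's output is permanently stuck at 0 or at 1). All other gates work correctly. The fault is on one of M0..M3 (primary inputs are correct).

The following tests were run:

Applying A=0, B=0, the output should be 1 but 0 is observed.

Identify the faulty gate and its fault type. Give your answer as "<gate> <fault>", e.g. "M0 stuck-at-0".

Fault-free values for test 1 (A=0, B=0): M0=0, M1=0, M2=0, M3=1, giving Y=1. Observed 0.
Test 1: faults giving observed 0 are {M3 stuck-at-0}.
Only M3 stuck-at-0 is consistent with every test.

M3 stuck-at-0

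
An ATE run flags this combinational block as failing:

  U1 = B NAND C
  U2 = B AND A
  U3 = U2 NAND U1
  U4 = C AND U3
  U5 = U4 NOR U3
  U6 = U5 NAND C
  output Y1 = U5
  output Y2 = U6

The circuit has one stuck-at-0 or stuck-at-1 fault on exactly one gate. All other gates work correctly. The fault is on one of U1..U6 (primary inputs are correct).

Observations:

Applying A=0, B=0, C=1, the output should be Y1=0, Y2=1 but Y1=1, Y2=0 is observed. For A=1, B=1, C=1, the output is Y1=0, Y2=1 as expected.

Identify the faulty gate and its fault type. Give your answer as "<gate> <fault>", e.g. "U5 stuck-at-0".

U2 stuck-at-1

Fault-free values for test 1 (A=0, B=0, C=1): U1=1, U2=0, U3=1, U4=1, U5=0, U6=1, giving Y1=0, Y2=1. Observed Y1=1, Y2=0.
Test 1: faults giving observed Y1=1, Y2=0 are {U2 stuck-at-1, U3 stuck-at-0, U5 stuck-at-1}.
Test 2 (A=1, B=1, C=1): fault-free U1=0, U2=1, U3=1, U4=1, U5=0, U6=1 → Y1=0, Y2=1; observed Y1=0, Y2=1. Eliminates U3 stuck-at-0, U5 stuck-at-1.
Only U2 stuck-at-1 is consistent with every test.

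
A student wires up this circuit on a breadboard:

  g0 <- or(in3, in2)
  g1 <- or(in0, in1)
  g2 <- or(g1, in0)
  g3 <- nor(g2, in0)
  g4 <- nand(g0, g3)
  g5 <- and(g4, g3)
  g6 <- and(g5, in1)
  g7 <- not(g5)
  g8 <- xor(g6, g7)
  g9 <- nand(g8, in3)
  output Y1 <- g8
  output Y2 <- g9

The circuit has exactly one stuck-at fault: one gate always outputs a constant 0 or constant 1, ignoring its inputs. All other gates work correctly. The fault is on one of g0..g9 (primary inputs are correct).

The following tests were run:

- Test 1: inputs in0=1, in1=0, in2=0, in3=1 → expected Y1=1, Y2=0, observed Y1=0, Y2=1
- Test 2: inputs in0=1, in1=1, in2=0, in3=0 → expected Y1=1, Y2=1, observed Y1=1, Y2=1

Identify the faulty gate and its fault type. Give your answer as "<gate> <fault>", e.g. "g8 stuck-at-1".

Fault-free values for test 1 (in0=1, in1=0, in2=0, in3=1): g0=1, g1=1, g2=1, g3=0, g4=1, g5=0, g6=0, g7=1, g8=1, g9=0, giving Y1=1, Y2=0. Observed Y1=0, Y2=1.
Test 1: faults giving observed Y1=0, Y2=1 are {g5 stuck-at-1, g6 stuck-at-1, g7 stuck-at-0, g8 stuck-at-0}.
Test 2 (in0=1, in1=1, in2=0, in3=0): fault-free g0=0, g1=1, g2=1, g3=0, g4=1, g5=0, g6=0, g7=1, g8=1, g9=1 → Y1=1, Y2=1; observed Y1=1, Y2=1. Eliminates g6 stuck-at-1, g7 stuck-at-0, g8 stuck-at-0.
Only g5 stuck-at-1 is consistent with every test.

g5 stuck-at-1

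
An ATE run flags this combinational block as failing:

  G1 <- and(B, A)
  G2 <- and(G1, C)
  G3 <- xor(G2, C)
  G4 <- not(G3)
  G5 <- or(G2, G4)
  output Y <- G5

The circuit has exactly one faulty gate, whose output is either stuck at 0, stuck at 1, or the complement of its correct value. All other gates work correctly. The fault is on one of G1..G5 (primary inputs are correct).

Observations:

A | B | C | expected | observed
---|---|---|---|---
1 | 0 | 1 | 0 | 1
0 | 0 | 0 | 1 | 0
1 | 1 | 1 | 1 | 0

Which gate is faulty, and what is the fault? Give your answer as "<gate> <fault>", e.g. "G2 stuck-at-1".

G5 inverted output

Fault-free values for test 1 (A=1, B=0, C=1): G1=0, G2=0, G3=1, G4=0, G5=0, giving Y=0. Observed 1.
Test 1: faults giving observed 1 are {G1 stuck-at-1, G1 inverted output, G2 stuck-at-1, G2 inverted output, G3 stuck-at-0, G3 inverted output, G4 stuck-at-1, G4 inverted output, G5 stuck-at-1, G5 inverted output}.
Test 2 (A=0, B=0, C=0): fault-free G1=0, G2=0, G3=0, G4=1, G5=1 → 1; observed 0. Eliminates G1 stuck-at-1, G1 inverted output, G2 stuck-at-1, G2 inverted output, G3 stuck-at-0, G4 stuck-at-1, G5 stuck-at-1.
Test 3 (A=1, B=1, C=1): fault-free G1=1, G2=1, G3=0, G4=1, G5=1 → 1; observed 0. Eliminates G3 inverted output, G4 inverted output.
Only G5 inverted output is consistent with every test.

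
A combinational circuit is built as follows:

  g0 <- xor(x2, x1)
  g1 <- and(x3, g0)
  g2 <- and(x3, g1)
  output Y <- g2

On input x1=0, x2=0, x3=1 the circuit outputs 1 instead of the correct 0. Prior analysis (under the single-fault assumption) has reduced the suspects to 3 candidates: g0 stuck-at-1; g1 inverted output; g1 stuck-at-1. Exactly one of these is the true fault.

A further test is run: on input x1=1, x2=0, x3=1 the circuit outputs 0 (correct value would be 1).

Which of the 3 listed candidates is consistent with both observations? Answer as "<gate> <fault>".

Evaluate each candidate on input x1=1, x2=0, x3=1:
  g0 stuck-at-1: g0=1 [stuck-at-1], g1=1, g2=1 → 1 — eliminated
  g1 inverted output: g0=1, g1=0 [inverted output], g2=0 → 0 — matches
  g1 stuck-at-1: g0=1, g1=1 [stuck-at-1], g2=1 → 1 — eliminated
Only g1 inverted output reproduces the observed 0.

g1 inverted output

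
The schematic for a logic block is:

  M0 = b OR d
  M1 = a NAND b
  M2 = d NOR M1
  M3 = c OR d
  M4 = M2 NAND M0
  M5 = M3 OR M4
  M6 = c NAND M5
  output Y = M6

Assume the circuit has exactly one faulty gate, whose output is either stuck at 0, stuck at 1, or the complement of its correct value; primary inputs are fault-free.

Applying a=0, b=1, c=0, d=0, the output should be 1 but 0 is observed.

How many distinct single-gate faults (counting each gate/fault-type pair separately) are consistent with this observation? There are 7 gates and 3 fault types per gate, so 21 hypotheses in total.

2

Fault-free: M0=1, M1=1, M2=0, M3=0, M4=1, M5=1, M6=1 → 1. Observed 0.
  M0: none of the 3 fault types match ✗
  M1: none of the 3 fault types match ✗
  M2: none of the 3 fault types match ✗
  M3: none of the 3 fault types match ✗
  M4: none of the 3 fault types match ✗
  M5: none of the 3 fault types match ✗
  M6: stuck-at-0, inverted output ✓; others ✗
Consistent faults: {M6 stuck-at-0, M6 inverted output} — 2 in all.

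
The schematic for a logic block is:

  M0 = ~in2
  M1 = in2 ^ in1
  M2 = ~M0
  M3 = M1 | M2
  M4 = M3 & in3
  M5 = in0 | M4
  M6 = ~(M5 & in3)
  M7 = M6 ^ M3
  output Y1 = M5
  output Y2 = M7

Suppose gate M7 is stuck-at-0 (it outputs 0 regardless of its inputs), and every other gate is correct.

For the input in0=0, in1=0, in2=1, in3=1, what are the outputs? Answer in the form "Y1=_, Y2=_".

Y1=1, Y2=0

Propagate with M7 forced: M0=0, M1=1, M2=1, M3=1, M4=1, M5=1, M6=0, M7=0 [stuck-at-0].
So the outputs are Y1=1, Y2=0. (Without the fault they would be Y1=1, Y2=1.)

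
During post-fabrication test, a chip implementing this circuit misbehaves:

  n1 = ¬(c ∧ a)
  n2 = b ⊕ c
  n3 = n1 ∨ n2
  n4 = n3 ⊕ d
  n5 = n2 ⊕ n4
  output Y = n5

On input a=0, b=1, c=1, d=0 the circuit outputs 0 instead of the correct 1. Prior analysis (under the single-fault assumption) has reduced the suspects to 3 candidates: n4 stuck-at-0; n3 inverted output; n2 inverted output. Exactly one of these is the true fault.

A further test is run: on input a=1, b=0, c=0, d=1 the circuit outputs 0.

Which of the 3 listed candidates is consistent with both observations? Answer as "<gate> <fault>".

n4 stuck-at-0

Evaluate each candidate on input a=1, b=0, c=0, d=1:
  n4 stuck-at-0: n1=1, n2=0, n3=1, n4=0 [stuck-at-0], n5=0 → 0 — matches
  n3 inverted output: n1=1, n2=0, n3=0 [inverted output], n4=1, n5=1 → 1 — eliminated
  n2 inverted output: n1=1, n2=1 [inverted output], n3=1, n4=0, n5=1 → 1 — eliminated
Only n4 stuck-at-0 reproduces the observed 0.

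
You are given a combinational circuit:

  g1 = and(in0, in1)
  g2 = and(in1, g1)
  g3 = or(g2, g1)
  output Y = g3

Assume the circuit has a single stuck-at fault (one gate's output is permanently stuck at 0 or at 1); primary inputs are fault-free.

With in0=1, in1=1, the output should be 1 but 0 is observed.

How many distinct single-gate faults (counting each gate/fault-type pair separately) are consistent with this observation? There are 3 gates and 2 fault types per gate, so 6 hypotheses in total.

Fault-free: g1=1, g2=1, g3=1 → 1. Observed 0.
  g1 stuck-at-0: output 0 ✓
  g1 stuck-at-1: output 1 ✗
  g2 stuck-at-0: output 1 ✗
  g2 stuck-at-1: output 1 ✗
  g3 stuck-at-0: output 0 ✓
  g3 stuck-at-1: output 1 ✗
Consistent faults: {g1 stuck-at-0, g3 stuck-at-0} — 2 in all.

2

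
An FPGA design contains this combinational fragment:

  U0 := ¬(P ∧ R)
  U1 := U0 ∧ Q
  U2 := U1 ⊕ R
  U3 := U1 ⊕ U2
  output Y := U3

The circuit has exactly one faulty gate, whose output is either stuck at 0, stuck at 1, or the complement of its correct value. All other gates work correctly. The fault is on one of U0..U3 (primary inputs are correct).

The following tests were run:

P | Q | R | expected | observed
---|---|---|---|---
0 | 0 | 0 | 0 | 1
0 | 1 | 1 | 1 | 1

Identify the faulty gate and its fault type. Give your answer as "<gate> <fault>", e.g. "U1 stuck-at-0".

U3 stuck-at-1

Fault-free values for test 1 (P=0, Q=0, R=0): U0=1, U1=0, U2=0, U3=0, giving Y=0. Observed 1.
Test 1: faults giving observed 1 are {U2 stuck-at-1, U2 inverted output, U3 stuck-at-1, U3 inverted output}.
Test 2 (P=0, Q=1, R=1): fault-free U0=1, U1=1, U2=0, U3=1 → 1; observed 1. Eliminates U2 stuck-at-1, U2 inverted output, U3 inverted output.
Only U3 stuck-at-1 is consistent with every test.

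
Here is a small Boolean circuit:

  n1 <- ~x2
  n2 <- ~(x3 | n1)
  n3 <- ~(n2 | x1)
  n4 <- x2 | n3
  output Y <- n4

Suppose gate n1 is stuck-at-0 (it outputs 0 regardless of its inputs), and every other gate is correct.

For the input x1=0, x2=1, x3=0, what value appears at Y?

1

Propagate with n1 forced: n1=0 [stuck-at-0], n2=1, n3=0, n4=1.
So Y = 1. (Same as the fault-free value — the fault is masked on this input.)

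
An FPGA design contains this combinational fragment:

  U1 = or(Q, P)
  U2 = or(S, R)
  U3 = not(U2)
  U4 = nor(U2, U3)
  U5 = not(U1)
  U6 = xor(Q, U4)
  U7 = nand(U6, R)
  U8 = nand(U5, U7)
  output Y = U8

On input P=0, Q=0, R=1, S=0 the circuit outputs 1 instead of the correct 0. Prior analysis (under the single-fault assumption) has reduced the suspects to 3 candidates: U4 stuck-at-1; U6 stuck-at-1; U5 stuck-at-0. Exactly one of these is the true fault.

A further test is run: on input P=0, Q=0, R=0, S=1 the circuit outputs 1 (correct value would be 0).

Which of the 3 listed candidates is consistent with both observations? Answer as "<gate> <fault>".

U5 stuck-at-0

Evaluate each candidate on input P=0, Q=0, R=0, S=1:
  U4 stuck-at-1: U1=0, U2=1, U3=0, U4=1 [stuck-at-1], U5=1, U6=1, U7=1, U8=0 → 0 — eliminated
  U6 stuck-at-1: U1=0, U2=1, U3=0, U4=0, U5=1, U6=1 [stuck-at-1], U7=1, U8=0 → 0 — eliminated
  U5 stuck-at-0: U1=0, U2=1, U3=0, U4=0, U5=0 [stuck-at-0], U6=0, U7=1, U8=1 → 1 — matches
Only U5 stuck-at-0 reproduces the observed 1.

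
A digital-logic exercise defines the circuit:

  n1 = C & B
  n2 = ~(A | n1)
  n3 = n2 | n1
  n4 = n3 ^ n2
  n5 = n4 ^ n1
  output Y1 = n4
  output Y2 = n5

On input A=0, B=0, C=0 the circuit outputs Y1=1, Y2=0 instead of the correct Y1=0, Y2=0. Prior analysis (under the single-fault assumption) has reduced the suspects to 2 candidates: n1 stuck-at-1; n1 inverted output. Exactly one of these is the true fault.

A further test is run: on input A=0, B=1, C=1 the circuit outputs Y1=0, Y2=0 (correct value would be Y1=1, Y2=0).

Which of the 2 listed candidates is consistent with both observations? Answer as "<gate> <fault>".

Evaluate each candidate on input A=0, B=1, C=1:
  n1 stuck-at-1: n1=1 [stuck-at-1], n2=0, n3=1, n4=1, n5=0 → Y1=1, Y2=0 — eliminated
  n1 inverted output: n1=0 [inverted output], n2=1, n3=1, n4=0, n5=0 → Y1=0, Y2=0 — matches
Only n1 inverted output reproduces the observed Y1=0, Y2=0.

n1 inverted output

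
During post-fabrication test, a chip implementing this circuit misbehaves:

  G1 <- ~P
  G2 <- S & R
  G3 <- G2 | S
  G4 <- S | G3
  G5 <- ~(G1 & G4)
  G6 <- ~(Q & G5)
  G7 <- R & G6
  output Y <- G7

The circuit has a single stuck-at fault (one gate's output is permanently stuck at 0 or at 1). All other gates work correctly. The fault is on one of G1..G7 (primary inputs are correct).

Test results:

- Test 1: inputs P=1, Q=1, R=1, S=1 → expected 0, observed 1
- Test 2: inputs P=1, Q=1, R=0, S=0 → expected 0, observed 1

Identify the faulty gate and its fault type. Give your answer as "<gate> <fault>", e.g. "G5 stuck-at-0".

Fault-free values for test 1 (P=1, Q=1, R=1, S=1): G1=0, G2=1, G3=1, G4=1, G5=1, G6=0, G7=0, giving Y=0. Observed 1.
Test 1: faults giving observed 1 are {G1 stuck-at-1, G5 stuck-at-0, G6 stuck-at-1, G7 stuck-at-1}.
Test 2 (P=1, Q=1, R=0, S=0): fault-free G1=0, G2=0, G3=0, G4=0, G5=1, G6=0, G7=0 → 0; observed 1. Eliminates G1 stuck-at-1, G5 stuck-at-0, G6 stuck-at-1.
Only G7 stuck-at-1 is consistent with every test.

G7 stuck-at-1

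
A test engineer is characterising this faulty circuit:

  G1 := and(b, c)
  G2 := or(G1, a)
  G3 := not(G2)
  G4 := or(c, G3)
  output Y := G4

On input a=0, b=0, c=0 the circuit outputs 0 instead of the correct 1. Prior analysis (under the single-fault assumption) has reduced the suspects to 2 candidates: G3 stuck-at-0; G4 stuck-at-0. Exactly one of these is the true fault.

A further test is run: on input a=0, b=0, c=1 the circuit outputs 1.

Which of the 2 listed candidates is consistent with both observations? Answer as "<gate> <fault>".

G3 stuck-at-0

Evaluate each candidate on input a=0, b=0, c=1:
  G3 stuck-at-0: G1=0, G2=0, G3=0 [stuck-at-0], G4=1 → 1 — matches
  G4 stuck-at-0: G1=0, G2=0, G3=1, G4=0 [stuck-at-0] → 0 — eliminated
Only G3 stuck-at-0 reproduces the observed 1.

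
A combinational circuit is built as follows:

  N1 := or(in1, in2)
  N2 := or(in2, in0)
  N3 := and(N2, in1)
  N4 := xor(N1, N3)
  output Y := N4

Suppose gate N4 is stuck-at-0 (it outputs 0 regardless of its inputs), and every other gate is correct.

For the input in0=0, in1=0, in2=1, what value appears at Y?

Propagate with N4 forced: N1=1, N2=1, N3=0, N4=0 [stuck-at-0].
So Y = 0. (Without the fault it would be 1.)

0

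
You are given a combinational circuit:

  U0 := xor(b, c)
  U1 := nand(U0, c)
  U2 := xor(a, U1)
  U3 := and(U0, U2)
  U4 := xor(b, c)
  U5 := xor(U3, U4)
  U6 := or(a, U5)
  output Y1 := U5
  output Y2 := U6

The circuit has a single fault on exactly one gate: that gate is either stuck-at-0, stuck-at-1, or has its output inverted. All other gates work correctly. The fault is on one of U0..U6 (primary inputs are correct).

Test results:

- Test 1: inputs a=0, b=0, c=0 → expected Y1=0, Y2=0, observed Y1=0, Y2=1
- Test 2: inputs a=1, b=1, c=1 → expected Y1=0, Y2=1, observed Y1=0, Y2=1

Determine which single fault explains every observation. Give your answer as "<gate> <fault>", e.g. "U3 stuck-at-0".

U6 stuck-at-1

Fault-free values for test 1 (a=0, b=0, c=0): U0=0, U1=1, U2=1, U3=0, U4=0, U5=0, U6=0, giving Y1=0, Y2=0. Observed Y1=0, Y2=1.
Test 1: faults giving observed Y1=0, Y2=1 are {U6 stuck-at-1, U6 inverted output}.
Test 2 (a=1, b=1, c=1): fault-free U0=0, U1=1, U2=0, U3=0, U4=0, U5=0, U6=1 → Y1=0, Y2=1; observed Y1=0, Y2=1. Eliminates U6 inverted output.
Only U6 stuck-at-1 is consistent with every test.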